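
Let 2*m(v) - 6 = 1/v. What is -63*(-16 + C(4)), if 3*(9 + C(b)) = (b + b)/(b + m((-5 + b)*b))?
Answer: 85281/55 ≈ 1550.6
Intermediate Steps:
m(v) = 3 + 1/(2*v) (m(v) = 3 + (1/v)/2 = 3 + 1/(2*v))
C(b) = -9 + 2*b/(3*(3 + b + 1/(2*b*(-5 + b)))) (C(b) = -9 + ((b + b)/(b + (3 + 1/(2*(((-5 + b)*b))))))/3 = -9 + ((2*b)/(b + (3 + 1/(2*((b*(-5 + b)))))))/3 = -9 + ((2*b)/(b + (3 + (1/(b*(-5 + b)))/2)))/3 = -9 + ((2*b)/(b + (3 + 1/(2*b*(-5 + b)))))/3 = -9 + ((2*b)/(3 + b + 1/(2*b*(-5 + b))))/3 = -9 + (2*b/(3 + b + 1/(2*b*(-5 + b))))/3 = -9 + 2*b/(3*(3 + b + 1/(2*b*(-5 + b)))))
-63*(-16 + C(4)) = -63*(-16 + (-27 - 50*4**3 + 88*4**2 + 810*4)/(3*(1 - 30*4 - 4*4**2 + 2*4**3))) = -63*(-16 + (-27 - 50*64 + 88*16 + 3240)/(3*(1 - 120 - 4*16 + 2*64))) = -63*(-16 + (-27 - 3200 + 1408 + 3240)/(3*(1 - 120 - 64 + 128))) = -63*(-16 + (1/3)*1421/(-55)) = -63*(-16 + (1/3)*(-1/55)*1421) = -63*(-16 - 1421/165) = -63*(-4061/165) = 85281/55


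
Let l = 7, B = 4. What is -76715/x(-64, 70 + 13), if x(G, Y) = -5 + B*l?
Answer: -76715/23 ≈ -3335.4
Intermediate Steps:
x(G, Y) = 23 (x(G, Y) = -5 + 4*7 = -5 + 28 = 23)
-76715/x(-64, 70 + 13) = -76715/23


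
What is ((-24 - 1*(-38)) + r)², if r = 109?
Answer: 15129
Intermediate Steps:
((-24 - 1*(-38)) + r)² = ((-24 - 1*(-38)) + 109)² = ((-24 + 38) + 109)² = (14 + 109)² = 123² = 15129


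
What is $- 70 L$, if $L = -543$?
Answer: $38010$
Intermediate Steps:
$- 70 L = \left(-70\right) \left(-543\right) = 38010$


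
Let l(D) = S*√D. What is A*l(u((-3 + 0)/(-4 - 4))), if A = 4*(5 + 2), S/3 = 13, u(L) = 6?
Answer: 1092*√6 ≈ 2674.8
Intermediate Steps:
S = 39 (S = 3*13 = 39)
l(D) = 39*√D
A = 28 (A = 4*7 = 28)
A*l(u((-3 + 0)/(-4 - 4))) = 28*(39*√6) = 1092*√6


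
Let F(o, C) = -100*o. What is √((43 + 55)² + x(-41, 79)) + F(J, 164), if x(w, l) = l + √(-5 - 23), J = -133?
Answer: 13300 + √(9683 + 2*I*√7) ≈ 13398.0 + 0.026887*I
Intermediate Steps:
x(w, l) = l + 2*I*√7 (x(w, l) = l + √(-28) = l + 2*I*√7)
√((43 + 55)² + x(-41, 79)) + F(J, 164) = √((43 + 55)² + (79 + 2*I*√7)) - 100*(-133) = √(98² + (79 + 2*I*√7)) + 13300 = √(9604 + (79 + 2*I*√7)) + 13300 = √(9683 + 2*I*√7) + 13300 = 13300 + √(9683 + 2*I*√7)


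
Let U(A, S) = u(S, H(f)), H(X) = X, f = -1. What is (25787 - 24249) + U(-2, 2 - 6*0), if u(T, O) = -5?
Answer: 1533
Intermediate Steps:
U(A, S) = -5
(25787 - 24249) + U(-2, 2 - 6*0) = (25787 - 24249) - 5 = 1538 - 5 = 1533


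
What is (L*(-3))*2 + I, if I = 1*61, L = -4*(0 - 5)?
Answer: -59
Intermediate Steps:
L = 20 (L = -4*(-5) = 20)
I = 61
(L*(-3))*2 + I = (20*(-3))*2 + 61 = -60*2 + 61 = -120 + 61 = -59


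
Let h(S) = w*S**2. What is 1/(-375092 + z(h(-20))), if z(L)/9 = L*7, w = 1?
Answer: -1/349892 ≈ -2.8580e-6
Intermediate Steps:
h(S) = S**2 (h(S) = 1*S**2 = S**2)
z(L) = 63*L (z(L) = 9*(L*7) = 9*(7*L) = 63*L)
1/(-375092 + z(h(-20))) = 1/(-375092 + 63*(-20)**2) = 1/(-375092 + 63*400) = 1/(-375092 + 25200) = 1/(-349892) = -1/349892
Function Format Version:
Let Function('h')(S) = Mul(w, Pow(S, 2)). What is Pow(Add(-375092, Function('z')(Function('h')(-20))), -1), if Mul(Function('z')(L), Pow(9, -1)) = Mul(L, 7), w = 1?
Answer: Rational(-1, 349892) ≈ -2.8580e-6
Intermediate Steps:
Function('h')(S) = Pow(S, 2) (Function('h')(S) = Mul(1, Pow(S, 2)) = Pow(S, 2))
Function('z')(L) = Mul(63, L) (Function('z')(L) = Mul(9, Mul(L, 7)) = Mul(9, Mul(7, L)) = Mul(63, L))
Pow(Add(-375092, Function('z')(Function('h')(-20))), -1) = Pow(Add(-375092, Mul(63, Pow(-20, 2))), -1) = Pow(Add(-375092, Mul(63, 400)), -1) = Pow(Add(-375092, 25200), -1) = Pow(-349892, -1) = Rational(-1, 349892)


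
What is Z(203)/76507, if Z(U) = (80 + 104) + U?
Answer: 387/76507 ≈ 0.0050584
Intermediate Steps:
Z(U) = 184 + U
Z(203)/76507 = (184 + 203)/76507 = 387*(1/76507) = 387/76507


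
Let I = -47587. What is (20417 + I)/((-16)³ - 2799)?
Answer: 5434/1379 ≈ 3.9405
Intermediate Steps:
(20417 + I)/((-16)³ - 2799) = (20417 - 47587)/((-16)³ - 2799) = -27170/(-4096 - 2799) = -27170/(-6895) = -27170*(-1/6895) = 5434/1379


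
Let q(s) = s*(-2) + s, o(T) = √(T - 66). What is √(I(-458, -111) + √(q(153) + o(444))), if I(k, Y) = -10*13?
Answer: √(-130 + √3*√(-51 + √42)) ≈ 0.5063 + 11.413*I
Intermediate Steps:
I(k, Y) = -130
o(T) = √(-66 + T)
q(s) = -s (q(s) = -2*s + s = -s)
√(I(-458, -111) + √(q(153) + o(444))) = √(-130 + √(-1*153 + √(-66 + 444))) = √(-130 + √(-153 + √378)) = √(-130 + √(-153 + 3*√42))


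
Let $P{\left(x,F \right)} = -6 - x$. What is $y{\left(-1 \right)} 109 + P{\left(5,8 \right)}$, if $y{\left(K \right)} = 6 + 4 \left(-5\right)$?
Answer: $-1537$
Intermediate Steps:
$y{\left(K \right)} = -14$ ($y{\left(K \right)} = 6 - 20 = -14$)
$y{\left(-1 \right)} 109 + P{\left(5,8 \right)} = \left(-14\right) 109 - 11 = -1526 - 11 = -1537$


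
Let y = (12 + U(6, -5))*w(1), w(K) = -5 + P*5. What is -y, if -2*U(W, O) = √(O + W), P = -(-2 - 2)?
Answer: -345/2 ≈ -172.50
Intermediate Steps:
P = 4 (P = -1*(-4) = 4)
U(W, O) = -√(O + W)/2
w(K) = 15 (w(K) = -5 + 4*5 = -5 + 20 = 15)
y = 345/2 (y = (12 - √(-5 + 6)/2)*15 = (12 - √1/2)*15 = (12 - ½*1)*15 = (12 - ½)*15 = (23/2)*15 = 345/2 ≈ 172.50)
-y = -1*345/2 = -345/2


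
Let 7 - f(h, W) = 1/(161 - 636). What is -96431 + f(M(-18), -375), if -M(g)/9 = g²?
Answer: -45801399/475 ≈ -96424.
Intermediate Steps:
M(g) = -9*g²
f(h, W) = 3326/475 (f(h, W) = 7 - 1/(161 - 636) = 7 - 1/(-475) = 7 - 1*(-1/475) = 7 + 1/475 = 3326/475)
-96431 + f(M(-18), -375) = -96431 + 3326/475 = -45801399/475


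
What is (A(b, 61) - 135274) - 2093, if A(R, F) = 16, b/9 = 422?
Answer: -137351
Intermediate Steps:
b = 3798 (b = 9*422 = 3798)
(A(b, 61) - 135274) - 2093 = (16 - 135274) - 2093 = -135258 - 2093 = -137351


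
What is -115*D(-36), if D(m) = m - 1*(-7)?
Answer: 3335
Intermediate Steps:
D(m) = 7 + m (D(m) = m + 7 = 7 + m)
-115*D(-36) = -115*(7 - 36) = -115*(-29) = 3335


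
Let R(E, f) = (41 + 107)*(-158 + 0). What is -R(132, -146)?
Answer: 23384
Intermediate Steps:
R(E, f) = -23384 (R(E, f) = 148*(-158) = -23384)
-R(132, -146) = -1*(-23384) = 23384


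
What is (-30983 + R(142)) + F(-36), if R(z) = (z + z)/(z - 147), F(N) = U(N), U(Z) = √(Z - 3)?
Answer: -155199/5 + I*√39 ≈ -31040.0 + 6.245*I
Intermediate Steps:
U(Z) = √(-3 + Z)
F(N) = √(-3 + N)
R(z) = 2*z/(-147 + z) (R(z) = (2*z)/(-147 + z) = 2*z/(-147 + z))
(-30983 + R(142)) + F(-36) = (-30983 + 2*142/(-147 + 142)) + √(-3 - 36) = (-30983 + 2*142/(-5)) + √(-39) = (-30983 + 2*142*(-⅕)) + I*√39 = (-30983 - 284/5) + I*√39 = -155199/5 + I*√39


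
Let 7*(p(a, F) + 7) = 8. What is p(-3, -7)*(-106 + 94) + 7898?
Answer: 55778/7 ≈ 7968.3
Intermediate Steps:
p(a, F) = -41/7 (p(a, F) = -7 + (⅐)*8 = -7 + 8/7 = -41/7)
p(-3, -7)*(-106 + 94) + 7898 = -41*(-106 + 94)/7 + 7898 = -41/7*(-12) + 7898 = 492/7 + 7898 = 55778/7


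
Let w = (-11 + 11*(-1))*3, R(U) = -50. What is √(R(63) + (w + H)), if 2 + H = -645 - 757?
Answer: 4*I*√95 ≈ 38.987*I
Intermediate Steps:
H = -1404 (H = -2 + (-645 - 757) = -2 - 1402 = -1404)
w = -66 (w = (-11 - 11)*3 = -22*3 = -66)
√(R(63) + (w + H)) = √(-50 + (-66 - 1404)) = √(-50 - 1470) = √(-1520) = 4*I*√95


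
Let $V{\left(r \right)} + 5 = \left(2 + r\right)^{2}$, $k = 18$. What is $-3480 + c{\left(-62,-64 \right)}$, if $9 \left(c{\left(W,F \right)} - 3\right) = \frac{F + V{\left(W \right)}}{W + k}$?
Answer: $- \frac{41831}{12} \approx -3485.9$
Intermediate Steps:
$V{\left(r \right)} = -5 + \left(2 + r\right)^{2}$
$c{\left(W,F \right)} = 3 + \frac{-5 + F + \left(2 + W\right)^{2}}{9 \left(18 + W\right)}$ ($c{\left(W,F \right)} = 3 + \frac{\left(F + \left(-5 + \left(2 + W\right)^{2}\right)\right) \frac{1}{W + 18}}{9} = 3 + \frac{\left(-5 + F + \left(2 + W\right)^{2}\right) \frac{1}{18 + W}}{9} = 3 + \frac{\frac{1}{18 + W} \left(-5 + F + \left(2 + W\right)^{2}\right)}{9} = 3 + \frac{-5 + F + \left(2 + W\right)^{2}}{9 \left(18 + W\right)}$)
$-3480 + c{\left(-62,-64 \right)} = -3480 + \frac{485 - 64 + \left(-62\right)^{2} + 31 \left(-62\right)}{9 \left(18 - 62\right)} = -3480 + \frac{485 - 64 + 3844 - 1922}{9 \left(-44\right)} = -3480 + \frac{1}{9} \left(- \frac{1}{44}\right) 2343 = -3480 - \frac{71}{12} = - \frac{41831}{12}$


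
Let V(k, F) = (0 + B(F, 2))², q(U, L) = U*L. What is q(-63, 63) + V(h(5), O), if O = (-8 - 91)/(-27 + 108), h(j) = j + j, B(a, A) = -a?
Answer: -321368/81 ≈ -3967.5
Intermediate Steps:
q(U, L) = L*U
h(j) = 2*j
O = -11/9 (O = -99/81 = -99*1/81 = -11/9 ≈ -1.2222)
V(k, F) = F² (V(k, F) = (0 - F)² = (-F)² = F²)
q(-63, 63) + V(h(5), O) = 63*(-63) + (-11/9)² = -3969 + 121/81 = -321368/81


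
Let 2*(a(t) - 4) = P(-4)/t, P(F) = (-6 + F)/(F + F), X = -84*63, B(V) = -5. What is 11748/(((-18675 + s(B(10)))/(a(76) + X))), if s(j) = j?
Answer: 9442745763/2839360 ≈ 3325.7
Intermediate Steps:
X = -5292
P(F) = (-6 + F)/(2*F) (P(F) = (-6 + F)/((2*F)) = (-6 + F)*(1/(2*F)) = (-6 + F)/(2*F))
a(t) = 4 + 5/(8*t) (a(t) = 4 + (((½)*(-6 - 4)/(-4))/t)/2 = 4 + (((½)*(-¼)*(-10))/t)/2 = 4 + (5/(4*t))/2 = 4 + 5/(8*t))
11748/(((-18675 + s(B(10)))/(a(76) + X))) = 11748/(((-18675 - 5)/((4 + (5/8)/76) - 5292))) = 11748/((-18680/((4 + (5/8)*(1/76)) - 5292))) = 11748/((-18680/((4 + 5/608) - 5292))) = 11748/((-18680/(2437/608 - 5292))) = 11748/((-18680/(-3215099/608))) = 11748/((-18680*(-608/3215099))) = 11748/(11357440/3215099) = 11748*(3215099/11357440) = 9442745763/2839360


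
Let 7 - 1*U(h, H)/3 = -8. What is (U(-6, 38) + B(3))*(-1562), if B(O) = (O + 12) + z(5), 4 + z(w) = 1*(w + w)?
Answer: -103092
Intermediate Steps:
U(h, H) = 45 (U(h, H) = 21 - 3*(-8) = 21 + 24 = 45)
z(w) = -4 + 2*w (z(w) = -4 + 1*(w + w) = -4 + 1*(2*w) = -4 + 2*w)
B(O) = 18 + O (B(O) = (O + 12) + (-4 + 2*5) = (12 + O) + (-4 + 10) = (12 + O) + 6 = 18 + O)
(U(-6, 38) + B(3))*(-1562) = (45 + (18 + 3))*(-1562) = (45 + 21)*(-1562) = 66*(-1562) = -103092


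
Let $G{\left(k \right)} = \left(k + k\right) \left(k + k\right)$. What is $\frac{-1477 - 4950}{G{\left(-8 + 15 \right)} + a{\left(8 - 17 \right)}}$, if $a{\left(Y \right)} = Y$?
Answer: $- \frac{6427}{187} \approx -34.369$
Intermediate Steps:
$G{\left(k \right)} = 4 k^{2}$ ($G{\left(k \right)} = 2 k 2 k = 4 k^{2}$)
$\frac{-1477 - 4950}{G{\left(-8 + 15 \right)} + a{\left(8 - 17 \right)}} = \frac{-1477 - 4950}{4 \left(-8 + 15\right)^{2} + \left(8 - 17\right)} = - \frac{6427}{4 \cdot 7^{2} - 9} = - \frac{6427}{4 \cdot 49 - 9} = - \frac{6427}{196 - 9} = - \frac{6427}{187}$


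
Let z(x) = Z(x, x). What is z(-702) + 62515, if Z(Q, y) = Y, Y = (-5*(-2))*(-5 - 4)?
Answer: 62425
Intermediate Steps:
Y = -90 (Y = 10*(-9) = -90)
Z(Q, y) = -90
z(x) = -90
z(-702) + 62515 = -90 + 62515 = 62425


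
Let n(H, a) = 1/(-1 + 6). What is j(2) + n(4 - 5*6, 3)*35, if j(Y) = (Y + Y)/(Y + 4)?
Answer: 23/3 ≈ 7.6667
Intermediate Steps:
n(H, a) = 1/5
j(Y) = 2*Y/(4 + Y) (j(Y) = (2*Y)/(4 + Y) = 2*Y/(4 + Y))
j(2) + n(4 - 5*6, 3)*35 = 2*2/(4 + 2) + (1/5)*35 = 2*2/6 + 7 = 2*2*(1/6) + 7 = 2/3 + 7 = 23/3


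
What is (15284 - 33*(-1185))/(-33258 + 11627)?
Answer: -54389/21631 ≈ -2.5144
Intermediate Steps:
(15284 - 33*(-1185))/(-33258 + 11627) = (15284 + 39105)/(-21631) = 54389*(-1/21631) = -54389/21631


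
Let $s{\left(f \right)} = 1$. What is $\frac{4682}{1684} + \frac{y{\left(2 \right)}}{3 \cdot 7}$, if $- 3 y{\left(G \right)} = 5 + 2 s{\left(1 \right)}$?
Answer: $\frac{20227}{7578} \approx 2.6692$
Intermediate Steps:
$y{\left(G \right)} = - \frac{7}{3}$ ($y{\left(G \right)} = - \frac{5 + 2 \cdot 1}{3} = - \frac{5 + 2}{3} = \left(- \frac{1}{3}\right) 7 = - \frac{7}{3}$)
$\frac{4682}{1684} + \frac{y{\left(2 \right)}}{3 \cdot 7} = \frac{4682}{1684} - \frac{7}{3 \cdot 3 \cdot 7} = 4682 \cdot \frac{1}{1684} - \frac{7}{3 \cdot 21} = \frac{2341}{842} - \frac{1}{9} = \frac{20227}{7578}$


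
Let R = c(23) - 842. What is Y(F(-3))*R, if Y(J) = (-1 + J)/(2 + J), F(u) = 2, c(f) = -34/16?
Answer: -6753/32 ≈ -211.03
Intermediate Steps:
c(f) = -17/8 (c(f) = -34*1/16 = -17/8)
R = -6753/8 (R = -17/8 - 842 = -6753/8 ≈ -844.13)
Y(J) = (-1 + J)/(2 + J)
Y(F(-3))*R = ((-1 + 2)/(2 + 2))*(-6753/8) = (1/4)*(-6753/8) = ((¼)*1)*(-6753/8) = (¼)*(-6753/8) = -6753/32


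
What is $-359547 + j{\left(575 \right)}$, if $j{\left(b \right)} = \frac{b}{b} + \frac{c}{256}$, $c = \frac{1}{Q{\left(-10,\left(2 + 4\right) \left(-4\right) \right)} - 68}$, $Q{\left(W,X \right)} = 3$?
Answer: $- \frac{5982845441}{16640} \approx -3.5955 \cdot 10^{5}$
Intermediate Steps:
$c = - \frac{1}{65}$ ($c = \frac{1}{3 - 68} = \frac{1}{-65} = - \frac{1}{65} \approx -0.015385$)
$j{\left(b \right)} = \frac{16639}{16640}$ ($j{\left(b \right)} = \frac{b}{b} - \frac{1}{65 \cdot 256} = 1 - \frac{1}{16640} = \frac{16639}{16640}$)
$-359547 + j{\left(575 \right)} = -359547 + \frac{16639}{16640} = - \frac{5982845441}{16640}$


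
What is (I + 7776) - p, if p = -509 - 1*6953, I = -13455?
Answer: 1783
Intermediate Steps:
p = -7462 (p = -509 - 6953 = -7462)
(I + 7776) - p = (-13455 + 7776) - 1*(-7462) = -5679 + 7462 = 1783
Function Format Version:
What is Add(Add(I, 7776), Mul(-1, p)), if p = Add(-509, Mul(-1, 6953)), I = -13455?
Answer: 1783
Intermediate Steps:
p = -7462 (p = Add(-509, -6953) = -7462)
Add(Add(I, 7776), Mul(-1, p)) = Add(Add(-13455, 7776), Mul(-1, -7462)) = Add(-5679, 7462) = 1783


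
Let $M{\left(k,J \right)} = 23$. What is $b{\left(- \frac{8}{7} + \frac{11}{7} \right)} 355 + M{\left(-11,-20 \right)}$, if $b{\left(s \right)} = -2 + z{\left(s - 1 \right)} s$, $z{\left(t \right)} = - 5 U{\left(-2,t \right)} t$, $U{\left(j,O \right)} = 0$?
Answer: $-687$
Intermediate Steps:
$z{\left(t \right)} = 0$ ($z{\left(t \right)} = \left(-5\right) 0 t = 0 t = 0$)
$b{\left(s \right)} = -2$ ($b{\left(s \right)} = -2 + 0 s = -2 + 0 = -2$)
$b{\left(- \frac{8}{7} + \frac{11}{7} \right)} 355 + M{\left(-11,-20 \right)} = \left(-2\right) 355 + 23 = -710 + 23 = -687$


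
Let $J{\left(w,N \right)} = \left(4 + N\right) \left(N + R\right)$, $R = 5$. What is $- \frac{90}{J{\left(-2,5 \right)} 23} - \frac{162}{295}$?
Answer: $- \frac{4021}{6785} \approx -0.59263$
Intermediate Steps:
$J{\left(w,N \right)} = \left(4 + N\right) \left(5 + N\right)$ ($J{\left(w,N \right)} = \left(4 + N\right) \left(N + 5\right) = \left(4 + N\right) \left(5 + N\right)$)
$- \frac{90}{J{\left(-2,5 \right)} 23} - \frac{162}{295} = - \frac{90}{\left(20 + 5^{2} + 9 \cdot 5\right) 23} - \frac{162}{295} = - \frac{90}{\left(20 + 25 + 45\right) 23} - \frac{162}{295} = - \frac{90}{90 \cdot 23} - \frac{162}{295} = - \frac{90}{2070} - \frac{162}{295} = \left(-90\right) \frac{1}{2070} - \frac{162}{295} = - \frac{1}{23} - \frac{162}{295} = - \frac{4021}{6785}$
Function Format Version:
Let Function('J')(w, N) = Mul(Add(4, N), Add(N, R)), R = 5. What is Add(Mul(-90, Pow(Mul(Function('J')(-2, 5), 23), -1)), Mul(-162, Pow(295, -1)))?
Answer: Rational(-4021, 6785) ≈ -0.59263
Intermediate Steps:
Function('J')(w, N) = Mul(Add(4, N), Add(5, N)) (Function('J')(w, N) = Mul(Add(4, N), Add(N, 5)) = Mul(Add(4, N), Add(5, N)))
Add(Mul(-90, Pow(Mul(Function('J')(-2, 5), 23), -1)), Mul(-162, Pow(295, -1))) = Add(Mul(-90, Pow(Mul(Add(20, Pow(5, 2), Mul(9, 5)), 23), -1)), Mul(-162, Pow(295, -1))) = Add(Mul(-90, Pow(Mul(Add(20, 25, 45), 23), -1)), Mul(-162, Rational(1, 295))) = Add(Mul(-90, Pow(Mul(90, 23), -1)), Rational(-162, 295)) = Add(Mul(-90, Pow(2070, -1)), Rational(-162, 295)) = Add(Mul(-90, Rational(1, 2070)), Rational(-162, 295)) = Add(Rational(-1, 23), Rational(-162, 295)) = Rational(-4021, 6785)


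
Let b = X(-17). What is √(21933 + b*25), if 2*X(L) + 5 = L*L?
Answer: √25483 ≈ 159.63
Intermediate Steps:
X(L) = -5/2 + L²/2 (X(L) = -5/2 + (L*L)/2 = -5/2 + L²/2)
b = 142 (b = -5/2 + (½)*(-17)² = -5/2 + (½)*289 = -5/2 + 289/2 = 142)
√(21933 + b*25) = √(21933 + 142*25) = √(21933 + 3550) = √25483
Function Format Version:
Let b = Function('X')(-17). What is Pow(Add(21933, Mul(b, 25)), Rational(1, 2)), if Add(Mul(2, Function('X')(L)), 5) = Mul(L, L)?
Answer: Pow(25483, Rational(1, 2)) ≈ 159.63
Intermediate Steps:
Function('X')(L) = Add(Rational(-5, 2), Mul(Rational(1, 2), Pow(L, 2))) (Function('X')(L) = Add(Rational(-5, 2), Mul(Rational(1, 2), Mul(L, L))) = Add(Rational(-5, 2), Mul(Rational(1, 2), Pow(L, 2))))
b = 142 (b = Add(Rational(-5, 2), Mul(Rational(1, 2), Pow(-17, 2))) = Add(Rational(-5, 2), Mul(Rational(1, 2), 289)) = Add(Rational(-5, 2), Rational(289, 2)) = 142)
Pow(Add(21933, Mul(b, 25)), Rational(1, 2)) = Pow(Add(21933, Mul(142, 25)), Rational(1, 2)) = Pow(Add(21933, 3550), Rational(1, 2)) = Pow(25483, Rational(1, 2))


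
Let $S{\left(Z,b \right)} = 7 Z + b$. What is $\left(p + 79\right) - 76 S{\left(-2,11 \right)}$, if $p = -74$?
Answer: $233$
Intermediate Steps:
$S{\left(Z,b \right)} = b + 7 Z$
$\left(p + 79\right) - 76 S{\left(-2,11 \right)} = \left(-74 + 79\right) - 76 \left(11 + 7 \left(-2\right)\right) = 5 - 76 \left(11 - 14\right) = 5 - -228 = 5 + 228 = 233$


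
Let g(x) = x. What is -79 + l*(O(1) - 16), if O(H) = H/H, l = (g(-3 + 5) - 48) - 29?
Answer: 1046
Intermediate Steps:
l = -75 (l = ((-3 + 5) - 48) - 29 = (2 - 48) - 29 = -46 - 29 = -75)
O(H) = 1
-79 + l*(O(1) - 16) = -79 - 75*(1 - 16) = -79 - 75*(-15) = -79 + 1125 = 1046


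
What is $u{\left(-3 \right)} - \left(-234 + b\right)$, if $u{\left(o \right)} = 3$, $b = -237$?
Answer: $474$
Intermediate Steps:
$u{\left(-3 \right)} - \left(-234 + b\right) = 3 + \left(234 - -237\right) = 3 + \left(234 + 237\right) = 3 + 471 = 474$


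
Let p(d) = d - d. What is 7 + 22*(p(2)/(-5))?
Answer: 7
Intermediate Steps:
p(d) = 0
7 + 22*(p(2)/(-5)) = 7 + 22*(0/(-5)) = 7 + 22*(0*(-⅕)) = 7 + 22*0 = 7 + 0 = 7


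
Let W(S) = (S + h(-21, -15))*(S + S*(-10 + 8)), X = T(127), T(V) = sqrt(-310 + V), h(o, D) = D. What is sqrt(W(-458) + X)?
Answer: sqrt(-216634 + I*sqrt(183)) ≈ 0.015 + 465.44*I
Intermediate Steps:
X = I*sqrt(183) (X = sqrt(-310 + 127) = sqrt(-183) = I*sqrt(183) ≈ 13.528*I)
W(S) = -S*(-15 + S) (W(S) = (S - 15)*(S + S*(-10 + 8)) = (-15 + S)*(S + S*(-2)) = (-15 + S)*(S - 2*S) = (-15 + S)*(-S) = -S*(-15 + S))
sqrt(W(-458) + X) = sqrt(-458*(15 - 1*(-458)) + I*sqrt(183)) = sqrt(-458*(15 + 458) + I*sqrt(183)) = sqrt(-458*473 + I*sqrt(183)) = sqrt(-216634 + I*sqrt(183))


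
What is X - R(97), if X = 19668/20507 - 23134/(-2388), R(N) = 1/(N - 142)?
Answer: 3918482701/367280370 ≈ 10.669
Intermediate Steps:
R(N) = 1/(-142 + N)
X = 260688061/24485358 (X = 19668*(1/20507) - 23134*(-1/2388) = 19668/20507 + 11567/1194 = 260688061/24485358 ≈ 10.647)
X - R(97) = 260688061/24485358 - 1/(-142 + 97) = 260688061/24485358 - 1/(-45) = 260688061/24485358 - 1*(-1/45) = 260688061/24485358 + 1/45 = 3918482701/367280370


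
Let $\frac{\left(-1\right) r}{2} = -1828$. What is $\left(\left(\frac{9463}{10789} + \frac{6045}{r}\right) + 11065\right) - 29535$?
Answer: $- \frac{728441650247}{39444584} \approx -18467.0$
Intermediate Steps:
$r = 3656$ ($r = \left(-2\right) \left(-1828\right) = 3656$)
$\left(\left(\frac{9463}{10789} + \frac{6045}{r}\right) + 11065\right) - 29535 = \left(\left(\frac{9463}{10789} + \frac{6045}{3656}\right) + 11065\right) - 29535 = \left(\frac{99816233}{39444584} + 11065\right) - 29535 = \frac{436554138193}{39444584} - 29535 = - \frac{728441650247}{39444584}$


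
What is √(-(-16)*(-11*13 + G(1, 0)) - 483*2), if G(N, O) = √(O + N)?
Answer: I*√3238 ≈ 56.903*I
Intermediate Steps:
G(N, O) = √(N + O)
√(-(-16)*(-11*13 + G(1, 0)) - 483*2) = √(-(-16)*(-11*13 + √(1 + 0)) - 483*2) = √(-(-16)*(-143 + √1) - 966) = √(-(-16)*(-143 + 1) - 966) = √(-(-16)*(-142) - 966) = √(-1*2272 - 966) = √(-2272 - 966) = √(-3238) = I*√3238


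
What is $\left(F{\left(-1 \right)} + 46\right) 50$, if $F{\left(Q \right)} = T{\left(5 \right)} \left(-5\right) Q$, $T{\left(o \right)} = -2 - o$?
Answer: $550$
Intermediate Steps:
$F{\left(Q \right)} = 35 Q$ ($F{\left(Q \right)} = \left(-2 - 5\right) \left(-5\right) Q = \left(-7\right) \left(-5\right) Q = 35 Q$)
$\left(F{\left(-1 \right)} + 46\right) 50 = \left(35 \left(-1\right) + 46\right) 50 = \left(-35 + 46\right) 50 = 11 \cdot 50 = 550$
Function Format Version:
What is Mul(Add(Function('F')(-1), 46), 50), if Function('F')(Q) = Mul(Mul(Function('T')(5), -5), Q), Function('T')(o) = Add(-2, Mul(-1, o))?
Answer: 550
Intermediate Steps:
Function('F')(Q) = Mul(35, Q) (Function('F')(Q) = Mul(Mul(Add(-2, Mul(-1, 5)), -5), Q) = Mul(Mul(Add(-2, -5), -5), Q) = Mul(Mul(-7, -5), Q) = Mul(35, Q))
Mul(Add(Function('F')(-1), 46), 50) = Mul(Add(Mul(35, -1), 46), 50) = Mul(Add(-35, 46), 50) = Mul(11, 50) = 550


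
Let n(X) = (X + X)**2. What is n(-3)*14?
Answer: 504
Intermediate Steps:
n(X) = 4*X**2 (n(X) = (2*X)**2 = 4*X**2)
n(-3)*14 = (4*(-3)**2)*14 = (4*9)*14 = 36*14 = 504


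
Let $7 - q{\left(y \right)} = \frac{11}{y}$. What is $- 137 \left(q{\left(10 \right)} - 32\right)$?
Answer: $\frac{35757}{10} \approx 3575.7$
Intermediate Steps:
$q{\left(y \right)} = 7 - \frac{11}{y}$
$- 137 \left(q{\left(10 \right)} - 32\right) = - 137 \left(\left(7 - \frac{11}{10}\right) - 32\right) = - 137 \left(\frac{59}{10} - 32\right) = \left(-137\right) \left(- \frac{261}{10}\right) = \frac{35757}{10}$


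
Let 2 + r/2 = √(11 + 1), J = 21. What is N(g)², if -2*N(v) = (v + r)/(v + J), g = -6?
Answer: 37/225 - 4*√3/45 ≈ 0.010484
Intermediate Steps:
r = -4 + 4*√3 (r = -4 + 2*√(11 + 1) = -4 + 2*√12 = -4 + 2*(2*√3) = -4 + 4*√3 ≈ 2.9282)
N(v) = -(-4 + v + 4*√3)/(2*(21 + v)) (N(v) = -(v + (-4 + 4*√3))/(2*(v + 21)) = -(-4 + v + 4*√3)/(2*(21 + v)))
N(g)² = ((4 - 1*(-6) - 4*√3)/(2*(21 - 6)))² = ((½)*(4 + 6 - 4*√3)/15)² = ((½)*(1/15)*(10 - 4*√3))² = (⅓ - 2*√3/15)²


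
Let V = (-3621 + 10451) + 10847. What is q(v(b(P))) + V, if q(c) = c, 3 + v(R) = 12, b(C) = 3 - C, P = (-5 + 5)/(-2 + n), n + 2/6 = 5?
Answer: 17686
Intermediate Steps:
n = 14/3 (n = -⅓ + 5 = 14/3 ≈ 4.6667)
P = 0 (P = (-5 + 5)/(-2 + 14/3) = 0/(8/3) = 0*(3/8) = 0)
v(R) = 9 (v(R) = -3 + 12 = 9)
V = 17677 (V = 6830 + 10847 = 17677)
q(v(b(P))) + V = 9 + 17677 = 17686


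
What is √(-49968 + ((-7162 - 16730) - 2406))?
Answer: 3*I*√8474 ≈ 276.16*I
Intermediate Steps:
√(-49968 + ((-7162 - 16730) - 2406)) = √(-49968 + (-23892 - 2406)) = √(-49968 - 26298) = √(-76266) = 3*I*√8474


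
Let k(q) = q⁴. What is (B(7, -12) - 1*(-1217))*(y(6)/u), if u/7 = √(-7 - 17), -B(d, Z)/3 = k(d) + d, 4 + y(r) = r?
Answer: 6007*I*√6/42 ≈ 350.34*I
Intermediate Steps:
y(r) = -4 + r
B(d, Z) = -3*d - 3*d⁴ (B(d, Z) = -3*(d⁴ + d) = -3*(d + d⁴) = -3*d - 3*d⁴)
u = 14*I*√6 (u = 7*√(-7 - 17) = 7*√(-24) = 7*(2*I*√6) = 14*I*√6 ≈ 34.293*I)
(B(7, -12) - 1*(-1217))*(y(6)/u) = (3*7*(-1 - 1*7³) - 1*(-1217))*((-4 + 6)/((14*I*√6))) = (3*7*(-1 - 1*343) + 1217)*(2*(-I*√6/84)) = (3*7*(-1 - 343) + 1217)*(-I*√6/42) = (3*7*(-344) + 1217)*(-I*√6/42) = (-7224 + 1217)*(-I*√6/42) = -(-6007)*I*√6/42 = 6007*I*√6/42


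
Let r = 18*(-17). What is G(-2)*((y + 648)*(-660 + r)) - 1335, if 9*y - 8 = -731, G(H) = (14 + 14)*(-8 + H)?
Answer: 153541145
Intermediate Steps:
G(H) = -224 + 28*H (G(H) = 28*(-8 + H) = -224 + 28*H)
r = -306
y = -241/3 (y = 8/9 + (⅑)*(-731) = 8/9 - 731/9 = -241/3 ≈ -80.333)
G(-2)*((y + 648)*(-660 + r)) - 1335 = (-224 + 28*(-2))*((-241/3 + 648)*(-660 - 306)) - 1335 = (-224 - 56)*((1703/3)*(-966)) - 1335 = -280*(-548366) - 1335 = 153542480 - 1335 = 153541145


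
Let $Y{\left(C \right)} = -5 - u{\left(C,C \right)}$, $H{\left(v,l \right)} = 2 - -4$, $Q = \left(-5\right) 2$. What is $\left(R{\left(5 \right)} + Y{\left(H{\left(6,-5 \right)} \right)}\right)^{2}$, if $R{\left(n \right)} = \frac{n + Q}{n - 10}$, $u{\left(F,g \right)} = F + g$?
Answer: $256$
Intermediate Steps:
$Q = -10$
$H{\left(v,l \right)} = 6$ ($H{\left(v,l \right)} = 2 + 4 = 6$)
$Y{\left(C \right)} = -5 - 2 C$ ($Y{\left(C \right)} = -5 - \left(C + C\right) = -5 - 2 C$)
$R{\left(n \right)} = 1$ ($R{\left(n \right)} = \frac{n - 10}{n - 10} = \frac{-10 + n}{-10 + n} = 1$)
$\left(R{\left(5 \right)} + Y{\left(H{\left(6,-5 \right)} \right)}\right)^{2} = \left(1 - 17\right)^{2} = \left(-16\right)^{2} = 256$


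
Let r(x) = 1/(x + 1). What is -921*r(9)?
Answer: -921/10 ≈ -92.100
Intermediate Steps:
r(x) = 1/(1 + x)
-921*r(9) = -921/(1 + 9) = -921/10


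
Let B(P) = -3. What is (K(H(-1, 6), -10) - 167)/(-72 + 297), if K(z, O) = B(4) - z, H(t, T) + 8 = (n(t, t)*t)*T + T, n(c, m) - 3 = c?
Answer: -52/75 ≈ -0.69333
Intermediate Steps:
n(c, m) = 3 + c
H(t, T) = -8 + T + T*t*(3 + t) (H(t, T) = -8 + (((3 + t)*t)*T + T) = -8 + ((t*(3 + t))*T + T) = -8 + (T*t*(3 + t) + T) = -8 + (T + T*t*(3 + t)) = -8 + T + T*t*(3 + t))
K(z, O) = -3 - z
(K(H(-1, 6), -10) - 167)/(-72 + 297) = ((-3 - (-8 + 6 + 6*(-1)*(3 - 1))) - 167)/(-72 + 297) = ((-3 - (-8 + 6 + 6*(-1)*2)) - 167)/225 = ((-3 - (-8 + 6 - 12)) - 167)*(1/225) = ((-3 - 1*(-14)) - 167)*(1/225) = ((-3 + 14) - 167)*(1/225) = (11 - 167)*(1/225) = -156*1/225 = -52/75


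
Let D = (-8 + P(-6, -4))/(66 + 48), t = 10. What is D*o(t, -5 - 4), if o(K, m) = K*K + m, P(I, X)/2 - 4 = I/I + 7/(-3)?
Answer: -364/171 ≈ -2.1287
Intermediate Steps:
P(I, X) = 16/3 (P(I, X) = 8 + 2*(I/I + 7/(-3)) = 8 + 2*(1 + 7*(-⅓)) = 8 + 2*(1 - 7/3) = 8 + 2*(-4/3) = 8 - 8/3 = 16/3)
o(K, m) = m + K² (o(K, m) = K² + m = m + K²)
D = -4/171 (D = (-8 + 16/3)/(66 + 48) = -8/3/114 = -8/3*1/114 = -4/171 ≈ -0.023392)
D*o(t, -5 - 4) = -4*((-5 - 4) + 10²)/171 = -4*(-9 + 100)/171 = -4/171*91 = -364/171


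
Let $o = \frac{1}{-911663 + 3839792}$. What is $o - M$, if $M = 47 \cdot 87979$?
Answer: $- \frac{12107851480676}{2928129} \approx -4.135 \cdot 10^{6}$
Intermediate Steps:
$o = \frac{1}{2928129} \approx 3.4151 \cdot 10^{-7}$
$M = 4135013$
$o - M = \frac{1}{2928129} - 4135013 = - \frac{12107851480676}{2928129}$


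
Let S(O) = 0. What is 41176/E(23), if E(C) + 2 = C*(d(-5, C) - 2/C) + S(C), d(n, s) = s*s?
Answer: 41176/12163 ≈ 3.3853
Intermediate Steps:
d(n, s) = s²
E(C) = -2 + C*(C² - 2/C) (E(C) = -2 + (C*(C² - 2/C) + 0) = -2 + C*(C² - 2/C))
41176/E(23) = 41176/(-4 + 23³) = 41176/(-4 + 12167) = 41176/12163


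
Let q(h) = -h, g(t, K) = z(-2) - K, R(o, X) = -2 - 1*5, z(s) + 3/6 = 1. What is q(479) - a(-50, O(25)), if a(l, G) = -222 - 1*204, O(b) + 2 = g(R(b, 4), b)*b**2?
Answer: -53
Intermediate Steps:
z(s) = 1/2 (z(s) = -1/2 + 1 = 1/2)
R(o, X) = -7 (R(o, X) = -2 - 5 = -7)
g(t, K) = 1/2 - K
O(b) = -2 + b**2*(1/2 - b) (O(b) = -2 + (1/2 - b)*b**2 = -2 + b**2*(1/2 - b))
a(l, G) = -426 (a(l, G) = -222 - 204 = -426)
q(479) - a(-50, O(25)) = -1*479 - 1*(-426) = -479 + 426 = -53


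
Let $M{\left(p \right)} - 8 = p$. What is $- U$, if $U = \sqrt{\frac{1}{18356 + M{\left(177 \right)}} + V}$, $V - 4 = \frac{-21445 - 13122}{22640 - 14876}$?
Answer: $- \frac{i \sqrt{2342452928020647}}{71976162} \approx - 0.67243 i$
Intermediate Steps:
$M{\left(p \right)} = 8 + p$
$V = - \frac{3511}{7764}$ ($V = 4 + \frac{-21445 - 13122}{22640 - 14876} = 4 - \frac{34567}{7764} = - \frac{3511}{7764} \approx -0.45222$)
$U = \frac{i \sqrt{2342452928020647}}{71976162}$ ($U = \sqrt{\frac{1}{18356 + \left(8 + 177\right)} - \frac{3511}{7764}} = \sqrt{\frac{1}{18356 + 185} - \frac{3511}{7764}} = \sqrt{\frac{1}{18541} - \frac{3511}{7764}} = \sqrt{- \frac{65089687}{143952324}} = \frac{i \sqrt{2342452928020647}}{71976162} \approx 0.67243 i$)
$- U = - \frac{i \sqrt{2342452928020647}}{71976162}$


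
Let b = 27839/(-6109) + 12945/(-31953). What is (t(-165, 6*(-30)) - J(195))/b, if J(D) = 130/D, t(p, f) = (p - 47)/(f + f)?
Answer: 11108993/708746760 ≈ 0.015674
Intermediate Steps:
t(p, f) = (-47 + p)/(2*f) (t(p, f) = (-47 + p)/((2*f)) = (-47 + p)*(1/(2*f)) = (-47 + p)/(2*f))
b = -7874964/1586999 (b = 27839*(-1/6109) + 12945*(-1/31953) = -679/149 - 4315/10651 = -7874964/1586999 ≈ -4.9622)
(t(-165, 6*(-30)) - J(195))/b = ((-47 - 165)/(2*((6*(-30)))) - 130/195)/(-7874964/1586999) = ((½)*(-212)/(-180) - 130/195)*(-1586999/7874964) = ((½)*(-1/180)*(-212) - 1*⅔)*(-1586999/7874964) = (53/90 - ⅔)*(-1586999/7874964) = -7/90*(-1586999/7874964) = 11108993/708746760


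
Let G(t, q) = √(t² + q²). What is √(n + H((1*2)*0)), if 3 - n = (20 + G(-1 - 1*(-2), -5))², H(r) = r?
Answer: √(3 - (20 + √26)²) ≈ 25.039*I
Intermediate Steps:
G(t, q) = √(q² + t²)
n = 3 - (20 + √26)² (n = 3 - (20 + √((-5)² + (-1 - 1*(-2))²))² = 3 - (20 + √(25 + (-1 + 2)²))² = 3 - (20 + √(25 + 1²))² = 3 - (20 + √(25 + 1))² = 3 - (20 + √26)² ≈ -626.96)
√(n + H((1*2)*0)) = √((3 - (20 + √26)²) + (1*2)*0) = √((3 - (20 + √26)²) + 2*0) = √((3 - (20 + √26)²) + 0) = √(3 - (20 + √26)²)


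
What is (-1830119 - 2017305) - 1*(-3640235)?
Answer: -207189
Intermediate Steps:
(-1830119 - 2017305) - 1*(-3640235) = -3847424 + 3640235 = -207189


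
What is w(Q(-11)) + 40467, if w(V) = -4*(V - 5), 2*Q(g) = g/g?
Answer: 40485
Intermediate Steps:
Q(g) = ½ (Q(g) = (g/g)/2 = (½)*1 = ½)
w(V) = 20 - 4*V (w(V) = -4*(-5 + V) = 20 - 4*V)
w(Q(-11)) + 40467 = (20 - 4*½) + 40467 = (20 - 2) + 40467 = 18 + 40467 = 40485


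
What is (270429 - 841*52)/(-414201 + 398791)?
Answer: -226697/15410 ≈ -14.711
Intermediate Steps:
(270429 - 841*52)/(-414201 + 398791) = (270429 - 43732)/(-15410) = 226697*(-1/15410) = -226697/15410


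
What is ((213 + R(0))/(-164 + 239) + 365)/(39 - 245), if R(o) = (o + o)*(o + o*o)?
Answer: -4598/2575 ≈ -1.7856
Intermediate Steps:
R(o) = 2*o*(o + o²) (R(o) = (2*o)*(o + o²) = 2*o*(o + o²))
((213 + R(0))/(-164 + 239) + 365)/(39 - 245) = ((213 + 2*0²*(1 + 0))/(-164 + 239) + 365)/(39 - 245) = ((213 + 2*0*1)/75 + 365)/(-206) = ((213 + 0)*(1/75) + 365)*(-1/206) = (213*(1/75) + 365)*(-1/206) = (71/25 + 365)*(-1/206) = (9196/25)*(-1/206) = -4598/2575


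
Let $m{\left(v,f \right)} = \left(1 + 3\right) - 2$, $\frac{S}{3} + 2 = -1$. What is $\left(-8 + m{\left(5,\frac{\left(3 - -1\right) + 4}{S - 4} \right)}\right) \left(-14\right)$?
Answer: $84$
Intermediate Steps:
$S = -9$ ($S = -6 + 3 \left(-1\right) = -6 - 3 = -9$)
$m{\left(v,f \right)} = 2$ ($m{\left(v,f \right)} = 4 - 2 = 2$)
$\left(-8 + m{\left(5,\frac{\left(3 - -1\right) + 4}{S - 4} \right)}\right) \left(-14\right) = \left(-8 + 2\right) \left(-14\right) = \left(-6\right) \left(-14\right) = 84$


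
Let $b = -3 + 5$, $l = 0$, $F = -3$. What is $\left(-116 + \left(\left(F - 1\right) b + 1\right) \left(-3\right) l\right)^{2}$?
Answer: $13456$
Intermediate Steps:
$b = 2$
$\left(-116 + \left(\left(F - 1\right) b + 1\right) \left(-3\right) l\right)^{2} = \left(-116 + \left(\left(-3 - 1\right) 2 + 1\right) \left(-3\right) 0\right)^{2} = \left(-116 + \left(\left(-4\right) 2 + 1\right) \left(-3\right) 0\right)^{2} = \left(-116 + \left(-8 + 1\right) \left(-3\right) 0\right)^{2} = \left(-116 + \left(-7\right) \left(-3\right) 0\right)^{2} = \left(-116 + 21 \cdot 0\right)^{2} = \left(-116 + 0\right)^{2} = \left(-116\right)^{2} = 13456$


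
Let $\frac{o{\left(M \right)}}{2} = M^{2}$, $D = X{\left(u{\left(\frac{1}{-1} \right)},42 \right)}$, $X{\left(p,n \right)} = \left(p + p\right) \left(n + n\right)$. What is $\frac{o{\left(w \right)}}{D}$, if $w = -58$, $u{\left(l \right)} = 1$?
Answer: $\frac{841}{21} \approx 40.048$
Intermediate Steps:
$X{\left(p,n \right)} = 4 n p$ ($X{\left(p,n \right)} = 2 p 2 n = 4 n p$)
$D = 168$ ($D = 4 \cdot 42 \cdot 1 = 168$)
$o{\left(M \right)} = 2 M^{2}$
$\frac{o{\left(w \right)}}{D} = \frac{2 \left(-58\right)^{2}}{168} = 2 \cdot 3364 \cdot \frac{1}{168} = 6728 \cdot \frac{1}{168} = \frac{841}{21}$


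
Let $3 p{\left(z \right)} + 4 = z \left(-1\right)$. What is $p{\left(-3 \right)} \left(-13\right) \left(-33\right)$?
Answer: $-143$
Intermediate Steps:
$p{\left(z \right)} = - \frac{4}{3} - \frac{z}{3}$ ($p{\left(z \right)} = - \frac{4}{3} + \frac{z \left(-1\right)}{3} = - \frac{4}{3} + \frac{\left(-1\right) z}{3} = - \frac{4}{3} - \frac{z}{3}$)
$p{\left(-3 \right)} \left(-13\right) \left(-33\right) = \left(- \frac{4}{3} - -1\right) \left(-13\right) \left(-33\right) = \left(- \frac{4}{3} + 1\right) \left(-13\right) \left(-33\right) = \left(- \frac{1}{3}\right) \left(-13\right) \left(-33\right) = \frac{13}{3} \left(-33\right) = -143$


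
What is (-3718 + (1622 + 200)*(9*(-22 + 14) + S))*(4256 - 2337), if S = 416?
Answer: 1195632950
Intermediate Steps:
(-3718 + (1622 + 200)*(9*(-22 + 14) + S))*(4256 - 2337) = (-3718 + (1622 + 200)*(9*(-22 + 14) + 416))*(4256 - 2337) = (-3718 + 1822*(9*(-8) + 416))*1919 = (-3718 + 1822*(-72 + 416))*1919 = (-3718 + 1822*344)*1919 = (-3718 + 626768)*1919 = 623050*1919 = 1195632950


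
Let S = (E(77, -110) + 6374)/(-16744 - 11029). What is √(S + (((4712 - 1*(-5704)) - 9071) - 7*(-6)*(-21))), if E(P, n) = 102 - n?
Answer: √356947288949/27773 ≈ 21.512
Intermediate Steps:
S = -6586/27773 (S = ((102 - 1*(-110)) + 6374)/(-16744 - 11029) = ((102 + 110) + 6374)/(-27773) = (212 + 6374)*(-1/27773) = 6586*(-1/27773) = -6586/27773 ≈ -0.23714)
√(S + (((4712 - 1*(-5704)) - 9071) - 7*(-6)*(-21))) = √(-6586/27773 + (((4712 - 1*(-5704)) - 9071) - 7*(-6)*(-21))) = √(-6586/27773 + (((4712 + 5704) - 9071) + 42*(-21))) = √(-6586/27773 + ((10416 - 9071) - 882)) = √(-6586/27773 + (1345 - 882)) = √(-6586/27773 + 463) = √(12852313/27773) = √356947288949/27773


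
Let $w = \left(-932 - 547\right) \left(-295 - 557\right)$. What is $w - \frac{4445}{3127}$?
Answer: $\frac{3940353271}{3127} \approx 1.2601 \cdot 10^{6}$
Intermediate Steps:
$w = 1260108$ ($w = \left(-1479\right) \left(-852\right) = 1260108$)
$w - \frac{4445}{3127} = 1260108 - \frac{4445}{3127} = \frac{3940353271}{3127}$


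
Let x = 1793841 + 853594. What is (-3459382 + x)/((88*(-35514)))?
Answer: 270649/1041744 ≈ 0.25980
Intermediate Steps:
x = 2647435
(-3459382 + x)/((88*(-35514))) = (-3459382 + 2647435)/((88*(-35514))) = -811947/(-3125232) = -811947*(-1/3125232) = 270649/1041744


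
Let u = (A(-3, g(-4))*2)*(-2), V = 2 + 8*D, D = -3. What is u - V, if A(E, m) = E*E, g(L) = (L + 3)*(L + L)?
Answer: -14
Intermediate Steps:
g(L) = 2*L*(3 + L) (g(L) = (3 + L)*(2*L) = 2*L*(3 + L))
V = -22 (V = 2 + 8*(-3) = 2 - 24 = -22)
A(E, m) = E**2
u = -36 (u = ((-3)**2*2)*(-2) = (9*2)*(-2) = 18*(-2) = -36)
u - V = -36 - 1*(-22) = -36 + 22 = -14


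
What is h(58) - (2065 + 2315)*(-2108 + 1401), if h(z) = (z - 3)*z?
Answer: 3099850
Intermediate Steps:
h(z) = z*(-3 + z) (h(z) = (-3 + z)*z = z*(-3 + z))
h(58) - (2065 + 2315)*(-2108 + 1401) = 58*(-3 + 58) - (2065 + 2315)*(-2108 + 1401) = 58*55 - 4380*(-707) = 3190 - 1*(-3096660) = 3190 + 3096660 = 3099850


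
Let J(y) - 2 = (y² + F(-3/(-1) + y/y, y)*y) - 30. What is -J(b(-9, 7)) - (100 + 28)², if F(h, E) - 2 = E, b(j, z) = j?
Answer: -16500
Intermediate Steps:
F(h, E) = 2 + E
J(y) = -28 + y² + y*(2 + y) (J(y) = 2 + ((y² + (2 + y)*y) - 30) = 2 + ((y² + y*(2 + y)) - 30) = 2 + (-30 + y² + y*(2 + y)) = -28 + y² + y*(2 + y))
-J(b(-9, 7)) - (100 + 28)² = -(-28 + 2*(-9) + 2*(-9)²) - (100 + 28)² = -(-28 - 18 + 2*81) - 1*128² = -(-28 - 18 + 162) - 1*16384 = -1*116 - 16384 = -116 - 16384 = -16500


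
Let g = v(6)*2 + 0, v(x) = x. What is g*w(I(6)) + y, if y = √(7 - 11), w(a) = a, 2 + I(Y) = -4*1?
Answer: -72 + 2*I ≈ -72.0 + 2.0*I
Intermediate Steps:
I(Y) = -6 (I(Y) = -2 - 4*1 = -2 - 4 = -6)
y = 2*I (y = √(-4) = 2*I ≈ 2.0*I)
g = 12 (g = 6*2 + 0 = 12 + 0 = 12)
g*w(I(6)) + y = 12*(-6) + 2*I = -72 + 2*I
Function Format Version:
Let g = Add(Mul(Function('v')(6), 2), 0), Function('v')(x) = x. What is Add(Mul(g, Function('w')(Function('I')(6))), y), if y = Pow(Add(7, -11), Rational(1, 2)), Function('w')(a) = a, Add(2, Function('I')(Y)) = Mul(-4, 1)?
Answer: Add(-72, Mul(2, I)) ≈ Add(-72.000, Mul(2.0000, I))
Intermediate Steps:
Function('I')(Y) = -6 (Function('I')(Y) = Add(-2, Mul(-4, 1)) = Add(-2, -4) = -6)
y = Mul(2, I) (y = Pow(-4, Rational(1, 2)) = Mul(2, I) ≈ Mul(2.0000, I))
g = 12 (g = Add(Mul(6, 2), 0) = Add(12, 0) = 12)
Add(Mul(g, Function('w')(Function('I')(6))), y) = Add(Mul(12, -6), Mul(2, I)) = Add(-72, Mul(2, I))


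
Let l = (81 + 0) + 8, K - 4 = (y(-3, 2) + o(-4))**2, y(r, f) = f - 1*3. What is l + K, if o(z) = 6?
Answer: 118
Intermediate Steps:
y(r, f) = -3 + f (y(r, f) = f - 3 = -3 + f)
K = 29 (K = 4 + ((-3 + 2) + 6)**2 = 4 + (-1 + 6)**2 = 4 + 5**2 = 4 + 25 = 29)
l = 89 (l = 81 + 8 = 89)
l + K = 89 + 29 = 118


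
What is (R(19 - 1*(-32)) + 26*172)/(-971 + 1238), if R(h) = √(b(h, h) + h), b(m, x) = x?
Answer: 4472/267 + √102/267 ≈ 16.787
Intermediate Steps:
R(h) = √2*√h (R(h) = √(h + h) = √(2*h) = √2*√h)
(R(19 - 1*(-32)) + 26*172)/(-971 + 1238) = (√2*√(19 - 1*(-32)) + 26*172)/(-971 + 1238) = (√2*√(19 + 32) + 4472)/267 = (√2*√51 + 4472)*(1/267) = (√102 + 4472)*(1/267) = (4472 + √102)*(1/267) = 4472/267 + √102/267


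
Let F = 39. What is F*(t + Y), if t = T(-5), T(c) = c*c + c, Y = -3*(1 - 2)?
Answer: 897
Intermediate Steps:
Y = 3 (Y = -3*(-1) = 3)
T(c) = c + c² (T(c) = c² + c = c + c²)
t = 20 (t = -5*(1 - 5) = -5*(-4) = 20)
F*(t + Y) = 39*(20 + 3) = 39*23 = 897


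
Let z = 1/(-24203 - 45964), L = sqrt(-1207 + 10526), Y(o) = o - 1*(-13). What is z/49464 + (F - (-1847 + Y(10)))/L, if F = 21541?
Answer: -1/3470740488 + 23365*sqrt(9319)/9319 ≈ 242.04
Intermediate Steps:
Y(o) = 13 + o (Y(o) = o + 13 = 13 + o)
L = sqrt(9319) ≈ 96.535
z = -1/70167 (z = 1/(-70167) = -1/70167 ≈ -1.4252e-5)
z/49464 + (F - (-1847 + Y(10)))/L = -1/70167/49464 + (21541 - (-1847 + (13 + 10)))/(sqrt(9319)) = -1/70167*1/49464 + (21541 - (-1847 + 23))*(sqrt(9319)/9319) = -1/3470740488 + (21541 - 1*(-1824))*(sqrt(9319)/9319) = -1/3470740488 + (21541 + 1824)*(sqrt(9319)/9319) = -1/3470740488 + 23365*(sqrt(9319)/9319) = -1/3470740488 + 23365*sqrt(9319)/9319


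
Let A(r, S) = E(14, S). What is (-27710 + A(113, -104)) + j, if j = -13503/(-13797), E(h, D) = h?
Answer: -18195629/657 ≈ -27695.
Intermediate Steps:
A(r, S) = 14
j = 643/657 (j = -13503*(-1/13797) = 643/657 ≈ 0.97869)
(-27710 + A(113, -104)) + j = (-27710 + 14) + 643/657 = -27696 + 643/657 = -18195629/657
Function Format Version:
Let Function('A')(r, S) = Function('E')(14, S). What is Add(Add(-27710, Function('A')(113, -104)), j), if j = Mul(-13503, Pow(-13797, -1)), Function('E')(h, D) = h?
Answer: Rational(-18195629, 657) ≈ -27695.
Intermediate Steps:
Function('A')(r, S) = 14
j = Rational(643, 657) (j = Mul(-13503, Rational(-1, 13797)) = Rational(643, 657) ≈ 0.97869)
Add(Add(-27710, Function('A')(113, -104)), j) = Add(Add(-27710, 14), Rational(643, 657)) = Add(-27696, Rational(643, 657)) = Rational(-18195629, 657)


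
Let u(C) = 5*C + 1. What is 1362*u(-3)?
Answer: -19068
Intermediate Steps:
u(C) = 1 + 5*C
1362*u(-3) = 1362*(1 + 5*(-3)) = 1362*(1 - 15) = 1362*(-14) = -19068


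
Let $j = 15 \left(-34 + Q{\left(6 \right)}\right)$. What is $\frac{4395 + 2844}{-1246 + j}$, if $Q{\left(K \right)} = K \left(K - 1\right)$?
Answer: $- \frac{7239}{1306} \approx -5.5429$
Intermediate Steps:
$Q{\left(K \right)} = K \left(-1 + K\right)$
$j = -60$ ($j = 15 \left(-34 + 6 \left(-1 + 6\right)\right) = 15 \left(-34 + 6 \cdot 5\right) = 15 \left(-34 + 30\right) = 15 \left(-4\right) = -60$)
$\frac{4395 + 2844}{-1246 + j} = \frac{4395 + 2844}{-1246 - 60} = \frac{7239}{-1306} = 7239 \left(- \frac{1}{1306}\right) = - \frac{7239}{1306}$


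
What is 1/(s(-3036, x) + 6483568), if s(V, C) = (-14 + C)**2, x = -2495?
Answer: 1/12778649 ≈ 7.8256e-8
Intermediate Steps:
1/(s(-3036, x) + 6483568) = 1/((-14 - 2495)**2 + 6483568) = 1/((-2509)**2 + 6483568) = 1/(6295081 + 6483568) = 1/12778649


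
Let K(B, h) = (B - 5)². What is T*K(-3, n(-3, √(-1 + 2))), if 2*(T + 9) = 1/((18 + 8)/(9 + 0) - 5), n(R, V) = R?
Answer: -11232/19 ≈ -591.16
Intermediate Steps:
K(B, h) = (-5 + B)²
T = -351/38 (T = -9 + 1/(2*((18 + 8)/(9 + 0) - 5)) = -9 + 1/(2*(26/9 - 5)) = -9 + 1/(2*(-19/9)) = -9 + (½)*(-9/19) = -9 - 9/38 = -351/38 ≈ -9.2368)
T*K(-3, n(-3, √(-1 + 2))) = -351*(-5 - 3)²/38 = -351/38*(-8)² = -351/38*64 = -11232/19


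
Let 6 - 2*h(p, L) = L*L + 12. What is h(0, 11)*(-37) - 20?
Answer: 4659/2 ≈ 2329.5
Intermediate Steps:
h(p, L) = -3 - L²/2 (h(p, L) = 3 - (L*L + 12)/2 = 3 - (L² + 12)/2 = 3 - (12 + L²)/2 = 3 + (-6 - L²/2) = -3 - L²/2)
h(0, 11)*(-37) - 20 = (-3 - ½*11²)*(-37) - 20 = (-3 - ½*121)*(-37) - 20 = (-3 - 121/2)*(-37) - 20 = -127/2*(-37) - 20 = 4699/2 - 20 = 4659/2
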